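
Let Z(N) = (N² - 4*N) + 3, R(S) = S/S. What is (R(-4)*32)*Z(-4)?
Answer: 1120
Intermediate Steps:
R(S) = 1
Z(N) = 3 + N² - 4*N
(R(-4)*32)*Z(-4) = (1*32)*(3 + (-4)² - 4*(-4)) = 32*(3 + 16 + 16) = 32*35 = 1120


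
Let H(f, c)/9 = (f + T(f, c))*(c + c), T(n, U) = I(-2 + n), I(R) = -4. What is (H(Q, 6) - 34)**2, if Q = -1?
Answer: 329476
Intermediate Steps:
T(n, U) = -4
H(f, c) = 18*c*(-4 + f) (H(f, c) = 9*((f - 4)*(c + c)) = 9*((-4 + f)*(2*c)) = 9*(2*c*(-4 + f)) = 18*c*(-4 + f))
(H(Q, 6) - 34)**2 = (18*6*(-4 - 1) - 34)**2 = (18*6*(-5) - 34)**2 = (-540 - 34)**2 = (-574)**2 = 329476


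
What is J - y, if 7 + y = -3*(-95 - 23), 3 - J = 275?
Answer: -619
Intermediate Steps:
J = -272 (J = 3 - 1*275 = 3 - 275 = -272)
y = 347 (y = -7 - 3*(-95 - 23) = -7 - 3*(-118) = -7 + 354 = 347)
J - y = -272 - 1*347 = -272 - 347 = -619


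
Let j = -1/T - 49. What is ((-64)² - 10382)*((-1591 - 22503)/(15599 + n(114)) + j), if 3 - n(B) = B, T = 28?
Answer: 1231363193/3872 ≈ 3.1802e+5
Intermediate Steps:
n(B) = 3 - B
j = -1373/28 (j = -1/28 - 49 = -1373/28 ≈ -49.036)
((-64)² - 10382)*((-1591 - 22503)/(15599 + n(114)) + j) = ((-64)² - 10382)*((-1591 - 22503)/(15599 + (3 - 1*114)) - 1373/28) = (4096 - 10382)*(-24094/(15599 + (3 - 114)) - 1373/28) = -6286*(-24094/(15599 - 111) - 1373/28) = -6286*(-24094/15488 - 1373/28) = -6286*(-24094*1/15488 - 1373/28) = -6286*(-12047/7744 - 1373/28) = -6286*(-2742457/54208) = 1231363193/3872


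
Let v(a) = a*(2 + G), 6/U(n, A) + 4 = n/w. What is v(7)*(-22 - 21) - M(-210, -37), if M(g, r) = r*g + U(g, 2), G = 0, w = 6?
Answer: -108834/13 ≈ -8371.8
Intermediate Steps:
U(n, A) = 6/(-4 + n/6)
M(g, r) = 36/(-24 + g) + g*r (M(g, r) = r*g + 36/(-24 + g) = g*r + 36/(-24 + g) = 36/(-24 + g) + g*r)
v(a) = 2*a (v(a) = a*(2 + 0) = a*2 = 2*a)
v(7)*(-22 - 21) - M(-210, -37) = (2*7)*(-22 - 21) - (36 - 210*(-37)*(-24 - 210))/(-24 - 210) = 14*(-43) - (36 - 210*(-37)*(-234))/(-234) = -602 - (-1)*(36 - 1818180)/234 = -602 - (-1)*(-1818144)/234 = -602 - 1*101008/13 = -602 - 101008/13 = -108834/13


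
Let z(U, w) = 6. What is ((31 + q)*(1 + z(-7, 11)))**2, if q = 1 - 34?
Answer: 196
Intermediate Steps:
q = -33
((31 + q)*(1 + z(-7, 11)))**2 = ((31 - 33)*(1 + 6))**2 = (-2*7)**2 = (-14)**2 = 196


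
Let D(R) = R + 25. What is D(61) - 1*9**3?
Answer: -643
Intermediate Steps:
D(R) = 25 + R
D(61) - 1*9**3 = (25 + 61) - 1*9**3 = 86 - 1*729 = 86 - 729 = -643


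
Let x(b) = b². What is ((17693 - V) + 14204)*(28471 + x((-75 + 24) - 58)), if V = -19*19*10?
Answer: 1432778464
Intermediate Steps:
V = -3610 (V = -361*10 = -3610)
((17693 - V) + 14204)*(28471 + x((-75 + 24) - 58)) = ((17693 - 1*(-3610)) + 14204)*(28471 + ((-75 + 24) - 58)²) = ((17693 + 3610) + 14204)*(28471 + (-51 - 58)²) = (21303 + 14204)*(28471 + (-109)²) = 35507*(28471 + 11881) = 35507*40352 = 1432778464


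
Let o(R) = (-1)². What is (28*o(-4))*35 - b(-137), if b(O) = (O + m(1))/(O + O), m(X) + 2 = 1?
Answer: 134191/137 ≈ 979.50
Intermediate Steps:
m(X) = -1 (m(X) = -2 + 1 = -1)
o(R) = 1
b(O) = (-1 + O)/(2*O) (b(O) = (O - 1)/(O + O) = (-1 + O)/((2*O)) = (-1 + O)*(1/(2*O)) = (-1 + O)/(2*O))
(28*o(-4))*35 - b(-137) = (28*1)*35 - (-1 - 137)/(2*(-137)) = 28*35 - (-1)*(-138)/(2*137) = 980 - 1*69/137 = 980 - 69/137 = 134191/137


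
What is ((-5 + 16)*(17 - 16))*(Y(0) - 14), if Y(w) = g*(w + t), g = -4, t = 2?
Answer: -242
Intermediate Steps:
Y(w) = -8 - 4*w (Y(w) = -4*(w + 2) = -4*(2 + w) = -8 - 4*w)
((-5 + 16)*(17 - 16))*(Y(0) - 14) = ((-5 + 16)*(17 - 16))*((-8 - 4*0) - 14) = (11*1)*((-8 + 0) - 14) = 11*(-8 - 14) = 11*(-22) = -242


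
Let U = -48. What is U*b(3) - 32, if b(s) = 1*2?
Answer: -128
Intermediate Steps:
b(s) = 2
U*b(3) - 32 = -48*2 - 32 = -96 - 32 = -128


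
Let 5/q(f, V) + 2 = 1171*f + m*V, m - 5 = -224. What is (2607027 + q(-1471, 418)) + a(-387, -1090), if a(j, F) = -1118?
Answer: 945468085652/362817 ≈ 2.6059e+6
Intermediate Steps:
m = -219 (m = 5 - 224 = -219)
q(f, V) = 5/(-2 - 219*V + 1171*f) (q(f, V) = 5/(-2 + (1171*f - 219*V)) = 5/(-2 + (-219*V + 1171*f)) = 5/(-2 - 219*V + 1171*f))
(2607027 + q(-1471, 418)) + a(-387, -1090) = (2607027 + 5/(-2 - 219*418 + 1171*(-1471))) - 1118 = (2607027 + 5/(-2 - 91542 - 1722541)) - 1118 = (2607027 + 5/(-1814085)) - 1118 = (2607027 + 5*(-1/1814085)) - 1118 = (2607027 - 1/362817) - 1118 = 945873715058/362817 - 1118 = 945468085652/362817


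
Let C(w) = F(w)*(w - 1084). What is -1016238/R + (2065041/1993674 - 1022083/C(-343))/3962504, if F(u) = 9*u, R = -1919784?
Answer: 491187789119281547867215/927906747436429226535888 ≈ 0.52935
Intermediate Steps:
C(w) = 9*w*(-1084 + w) (C(w) = (9*w)*(w - 1084) = (9*w)*(-1084 + w) = 9*w*(-1084 + w))
-1016238/R + (2065041/1993674 - 1022083/C(-343))/3962504 = -1016238/(-1919784) + (2065041/1993674 - 1022083*(-1/(3087*(-1084 - 343))))/3962504 = -1016238*(-1/1919784) + (2065041*(1/1993674) - 1022083/(9*(-343)*(-1427)))*(1/3962504) = 169373/319964 + (688347/664558 - 1022083/4405149)*(1/3962504) = 169373/319964 + (2353037664389/2927477009142)*(1/3962504) = 169373/319964 + 2353037664389/11600139358633211568 = 491187789119281547867215/927906747436429226535888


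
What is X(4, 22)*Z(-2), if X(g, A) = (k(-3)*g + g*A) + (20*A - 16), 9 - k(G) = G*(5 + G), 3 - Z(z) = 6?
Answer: -1716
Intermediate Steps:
Z(z) = -3 (Z(z) = 3 - 1*6 = 3 - 6 = -3)
k(G) = 9 - G*(5 + G)
X(g, A) = -16 + 15*g + 20*A + A*g (X(g, A) = ((9 - 1*(-3)² - 5*(-3))*g + g*A) + (20*A - 16) = ((9 - 1*9 + 15)*g + A*g) + (-16 + 20*A) = ((9 - 9 + 15)*g + A*g) + (-16 + 20*A) = (15*g + A*g) + (-16 + 20*A) = -16 + 15*g + 20*A + A*g)
X(4, 22)*Z(-2) = (-16 + 15*4 + 20*22 + 22*4)*(-3) = (-16 + 60 + 440 + 88)*(-3) = 572*(-3) = -1716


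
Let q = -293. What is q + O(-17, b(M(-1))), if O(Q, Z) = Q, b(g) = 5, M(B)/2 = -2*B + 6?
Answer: -310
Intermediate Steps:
M(B) = 12 - 4*B (M(B) = 2*(-2*B + 6) = 2*(6 - 2*B) = 12 - 4*B)
q + O(-17, b(M(-1))) = -293 - 17 = -310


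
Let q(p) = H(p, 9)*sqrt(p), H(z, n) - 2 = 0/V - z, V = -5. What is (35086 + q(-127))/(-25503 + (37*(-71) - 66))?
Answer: -331/266 - 129*I*sqrt(127)/28196 ≈ -1.2444 - 0.051559*I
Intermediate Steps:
H(z, n) = 2 - z (H(z, n) = 2 + (0/(-5) - z) = 2 + (0*(-1/5) - z) = 2 + (0 - z) = 2 - z)
q(p) = sqrt(p)*(2 - p) (q(p) = (2 - p)*sqrt(p) = sqrt(p)*(2 - p))
(35086 + q(-127))/(-25503 + (37*(-71) - 66)) = (35086 + sqrt(-127)*(2 - 1*(-127)))/(-25503 + (37*(-71) - 66)) = (35086 + (I*sqrt(127))*(2 + 127))/(-25503 + (-2627 - 66)) = (35086 + (I*sqrt(127))*129)/(-25503 - 2693) = (35086 + 129*I*sqrt(127))/(-28196) = (35086 + 129*I*sqrt(127))*(-1/28196) = -331/266 - 129*I*sqrt(127)/28196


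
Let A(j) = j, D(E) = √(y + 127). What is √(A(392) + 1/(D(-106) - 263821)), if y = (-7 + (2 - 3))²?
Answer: √(103417831 - 392*√191)/√(263821 - √191) ≈ 19.799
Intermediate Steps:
y = 64 (y = (-7 - 1)² = (-8)² = 64)
D(E) = √191 (D(E) = √(64 + 127) = √191)
√(A(392) + 1/(D(-106) - 263821)) = √(392 + 1/(√191 - 263821)) = √(392 + 1/(-263821 + √191))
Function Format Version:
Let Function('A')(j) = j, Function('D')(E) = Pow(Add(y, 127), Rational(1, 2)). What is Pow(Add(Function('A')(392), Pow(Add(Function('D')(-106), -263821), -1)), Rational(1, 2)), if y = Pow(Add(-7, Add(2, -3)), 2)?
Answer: Mul(Pow(Add(263821, Mul(-1, Pow(191, Rational(1, 2)))), Rational(-1, 2)), Pow(Add(103417831, Mul(-392, Pow(191, Rational(1, 2)))), Rational(1, 2))) ≈ 19.799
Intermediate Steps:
y = 64 (y = Pow(Add(-7, -1), 2) = Pow(-8, 2) = 64)
Function('D')(E) = Pow(191, Rational(1, 2)) (Function('D')(E) = Pow(Add(64, 127), Rational(1, 2)) = Pow(191, Rational(1, 2)))
Pow(Add(Function('A')(392), Pow(Add(Function('D')(-106), -263821), -1)), Rational(1, 2)) = Pow(Add(392, Pow(Add(Pow(191, Rational(1, 2)), -263821), -1)), Rational(1, 2)) = Pow(Add(392, Pow(Add(-263821, Pow(191, Rational(1, 2))), -1)), Rational(1, 2))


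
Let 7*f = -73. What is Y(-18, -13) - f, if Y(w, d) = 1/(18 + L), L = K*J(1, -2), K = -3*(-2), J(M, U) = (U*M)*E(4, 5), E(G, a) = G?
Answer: 2183/210 ≈ 10.395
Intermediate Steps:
f = -73/7 (f = (1/7)*(-73) = -73/7 ≈ -10.429)
J(M, U) = 4*M*U (J(M, U) = (U*M)*4 = (M*U)*4 = 4*M*U)
K = 6
L = -48 (L = 6*(4*1*(-2)) = 6*(-8) = -48)
Y(w, d) = -1/30 (Y(w, d) = 1/(18 - 48) = 1/(-30) = -1/30)
Y(-18, -13) - f = -1/30 - 1*(-73/7) = -1/30 + 73/7 = 2183/210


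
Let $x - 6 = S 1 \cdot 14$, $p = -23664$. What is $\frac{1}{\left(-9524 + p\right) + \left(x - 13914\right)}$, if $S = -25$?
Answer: $- \frac{1}{47446} \approx -2.1077 \cdot 10^{-5}$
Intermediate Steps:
$x = -344$ ($x = 6 + \left(-25\right) 1 \cdot 14 = 6 - 350 = -344$)
$\frac{1}{\left(-9524 + p\right) + \left(x - 13914\right)} = \frac{1}{\left(-9524 - 23664\right) - 14258} = \frac{1}{-33188 - 14258} = \frac{1}{-47446} = - \frac{1}{47446}$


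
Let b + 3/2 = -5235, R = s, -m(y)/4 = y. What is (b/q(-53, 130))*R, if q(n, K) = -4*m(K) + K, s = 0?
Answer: 0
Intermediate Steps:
m(y) = -4*y
R = 0
b = -10473/2 (b = -3/2 - 5235 = -10473/2 ≈ -5236.5)
q(n, K) = 17*K (q(n, K) = -(-16)*K + K = 16*K + K = 17*K)
(b/q(-53, 130))*R = -10473/(2*(17*130))*0 = -10473/2/2210*0 = -10473/2*1/2210*0 = -10473/4420*0 = 0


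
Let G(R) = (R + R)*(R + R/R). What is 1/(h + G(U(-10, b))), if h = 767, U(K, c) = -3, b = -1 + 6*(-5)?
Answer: 1/779 ≈ 0.0012837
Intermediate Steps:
b = -31 (b = -1 - 30 = -31)
G(R) = 2*R*(1 + R) (G(R) = (2*R)*(R + 1) = (2*R)*(1 + R) = 2*R*(1 + R))
1/(h + G(U(-10, b))) = 1/(767 + 2*(-3)*(1 - 3)) = 1/(767 + 2*(-3)*(-2)) = 1/(767 + 12) = 1/779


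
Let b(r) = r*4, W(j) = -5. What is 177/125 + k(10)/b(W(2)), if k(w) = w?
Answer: 229/250 ≈ 0.91600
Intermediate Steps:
b(r) = 4*r
177/125 + k(10)/b(W(2)) = 177/125 + 10/((4*(-5))) = 177*(1/125) + 10/(-20) = 177/125 + 10*(-1/20) = 177/125 - ½ = 229/250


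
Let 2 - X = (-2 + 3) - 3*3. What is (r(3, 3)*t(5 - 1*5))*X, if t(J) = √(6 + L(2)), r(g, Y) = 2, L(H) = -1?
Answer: 20*√5 ≈ 44.721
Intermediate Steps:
X = 10 (X = 2 - ((-2 + 3) - 3*3) = 2 - (1 - 9) = 2 - 1*(-8) = 2 + 8 = 10)
t(J) = √5 (t(J) = √(6 - 1) = √5)
(r(3, 3)*t(5 - 1*5))*X = (2*√5)*10 = 20*√5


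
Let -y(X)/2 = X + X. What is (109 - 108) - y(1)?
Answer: 5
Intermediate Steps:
y(X) = -4*X (y(X) = -2*(X + X) = -4*X)
(109 - 108) - y(1) = (109 - 108) - (-4) = 1 - 1*(-4) = 1 + 4 = 5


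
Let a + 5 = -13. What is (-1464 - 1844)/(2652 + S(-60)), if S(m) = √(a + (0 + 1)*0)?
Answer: -1462136/1172187 + 1654*I*√2/1172187 ≈ -1.2474 + 0.0019955*I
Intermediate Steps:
a = -18 (a = -5 - 13 = -18)
S(m) = 3*I*√2 (S(m) = √(-18 + (0 + 1)*0) = √(-18 + 1*0) = √(-18 + 0) = √(-18) = 3*I*√2)
(-1464 - 1844)/(2652 + S(-60)) = (-1464 - 1844)/(2652 + 3*I*√2) = -3308/(2652 + 3*I*√2)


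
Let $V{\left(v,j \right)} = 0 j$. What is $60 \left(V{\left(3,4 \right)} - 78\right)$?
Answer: $-4680$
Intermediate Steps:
$V{\left(v,j \right)} = 0$
$60 \left(V{\left(3,4 \right)} - 78\right) = 60 \left(0 - 78\right) = 60 \left(-78\right) = -4680$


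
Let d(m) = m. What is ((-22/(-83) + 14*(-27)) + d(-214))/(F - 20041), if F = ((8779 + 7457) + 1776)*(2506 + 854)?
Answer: -49114/5021523157 ≈ -9.7807e-6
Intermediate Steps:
F = 60520320 (F = (16236 + 1776)*3360 = 18012*3360 = 60520320)
((-22/(-83) + 14*(-27)) + d(-214))/(F - 20041) = ((-22/(-83) + 14*(-27)) - 214)/(60520320 - 20041) = ((-22*(-1/83) - 378) - 214)/60500279 = ((22/83 - 378) - 214)*(1/60500279) = (-31352/83 - 214)*(1/60500279) = -49114/83*1/60500279 = -49114/5021523157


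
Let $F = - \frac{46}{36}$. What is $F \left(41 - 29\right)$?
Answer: $- \frac{46}{3} \approx -15.333$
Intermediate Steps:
$F = - \frac{23}{18}$ ($F = \left(-46\right) \frac{1}{36} = - \frac{23}{18} \approx -1.2778$)
$F \left(41 - 29\right) = - \frac{23 \left(41 - 29\right)}{18} = \left(- \frac{23}{18}\right) 12 = - \frac{46}{3}$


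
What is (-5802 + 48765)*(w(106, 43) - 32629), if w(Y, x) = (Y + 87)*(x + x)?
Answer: -688739853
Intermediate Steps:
w(Y, x) = 2*x*(87 + Y) (w(Y, x) = (87 + Y)*(2*x) = 2*x*(87 + Y))
(-5802 + 48765)*(w(106, 43) - 32629) = (-5802 + 48765)*(2*43*(87 + 106) - 32629) = 42963*(2*43*193 - 32629) = 42963*(16598 - 32629) = 42963*(-16031) = -688739853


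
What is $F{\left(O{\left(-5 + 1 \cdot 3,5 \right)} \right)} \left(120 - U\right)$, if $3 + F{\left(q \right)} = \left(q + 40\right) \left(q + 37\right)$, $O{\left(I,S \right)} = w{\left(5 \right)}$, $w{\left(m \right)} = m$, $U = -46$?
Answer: $313242$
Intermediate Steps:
$O{\left(I,S \right)} = 5$
$F{\left(q \right)} = -3 + \left(37 + q\right) \left(40 + q\right)$ ($F{\left(q \right)} = -3 + \left(q + 40\right) \left(q + 37\right) = -3 + \left(40 + q\right) \left(37 + q\right) = -3 + \left(37 + q\right) \left(40 + q\right)$)
$F{\left(O{\left(-5 + 1 \cdot 3,5 \right)} \right)} \left(120 - U\right) = \left(1477 + 5^{2} + 77 \cdot 5\right) \left(120 - -46\right) = \left(1477 + 25 + 385\right) \left(120 + 46\right) = 1887 \cdot 166 = 313242$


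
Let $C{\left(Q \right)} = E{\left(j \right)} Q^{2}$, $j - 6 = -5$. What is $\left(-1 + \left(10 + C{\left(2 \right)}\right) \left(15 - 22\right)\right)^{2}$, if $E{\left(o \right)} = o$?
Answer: $9801$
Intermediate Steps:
$j = 1$ ($j = 6 - 5 = 1$)
$C{\left(Q \right)} = Q^{2}$ ($C{\left(Q \right)} = 1 Q^{2} = Q^{2}$)
$\left(-1 + \left(10 + C{\left(2 \right)}\right) \left(15 - 22\right)\right)^{2} = \left(-1 + \left(10 + 2^{2}\right) \left(15 - 22\right)\right)^{2} = \left(-1 + \left(10 + 4\right) \left(-7\right)\right)^{2} = \left(-1 + 14 \left(-7\right)\right)^{2} = \left(-1 - 98\right)^{2} = \left(-99\right)^{2} = 9801$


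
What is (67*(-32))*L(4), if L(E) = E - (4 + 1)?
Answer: 2144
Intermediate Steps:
L(E) = -5 + E (L(E) = E - 1*5 = E - 5 = -5 + E)
(67*(-32))*L(4) = (67*(-32))*(-5 + 4) = -2144*(-1) = 2144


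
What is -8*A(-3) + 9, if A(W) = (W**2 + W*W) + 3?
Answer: -159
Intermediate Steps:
A(W) = 3 + 2*W**2 (A(W) = (W**2 + W**2) + 3 = 2*W**2 + 3 = 3 + 2*W**2)
-8*A(-3) + 9 = -8*(3 + 2*(-3)**2) + 9 = -8*(3 + 2*9) + 9 = -8*(3 + 18) + 9 = -8*21 + 9 = -168 + 9 = -159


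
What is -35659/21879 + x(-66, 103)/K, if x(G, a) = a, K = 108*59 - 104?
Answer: -17019775/10549044 ≈ -1.6134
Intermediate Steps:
K = 6268 (K = 6372 - 104 = 6268)
-35659/21879 + x(-66, 103)/K = -35659/21879 + 103/6268 = -35659*1/21879 + 103*(1/6268) = -2743/1683 + 103/6268 = -17019775/10549044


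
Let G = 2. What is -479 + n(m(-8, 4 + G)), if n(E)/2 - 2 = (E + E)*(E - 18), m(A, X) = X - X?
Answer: -475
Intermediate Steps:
m(A, X) = 0
n(E) = 4 + 4*E*(-18 + E) (n(E) = 4 + 2*((E + E)*(E - 18)) = 4 + 2*((2*E)*(-18 + E)) = 4 + 2*(2*E*(-18 + E)) = 4 + 4*E*(-18 + E))
-479 + n(m(-8, 4 + G)) = -479 + (4 - 72*0 + 4*0²) = -479 + (4 + 0 + 4*0) = -479 + (4 + 0 + 0) = -479 + 4 = -475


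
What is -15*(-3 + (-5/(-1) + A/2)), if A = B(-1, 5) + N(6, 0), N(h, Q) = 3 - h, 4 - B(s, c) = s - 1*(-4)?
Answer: -15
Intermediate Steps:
B(s, c) = -s (B(s, c) = 4 - (s - 1*(-4)) = 4 - (s + 4) = 4 - (4 + s) = 4 + (-4 - s) = -s)
A = -2 (A = -1*(-1) + (3 - 1*6) = 1 + (3 - 6) = 1 - 3 = -2)
-15*(-3 + (-5/(-1) + A/2)) = -15*(-3 + (-5/(-1) - 2/2)) = -15*(-3 + (-5*(-1) - 2*½)) = -15*(-3 + (5 - 1)) = -15*(-3 + 4) = -15*1 = -15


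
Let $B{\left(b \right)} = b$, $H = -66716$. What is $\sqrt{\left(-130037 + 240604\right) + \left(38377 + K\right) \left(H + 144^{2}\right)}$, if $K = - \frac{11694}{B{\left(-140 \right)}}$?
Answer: $\frac{3 i \sqrt{9627435811}}{7} \approx 42051.0 i$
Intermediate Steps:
$K = \frac{5847}{70}$ ($K = - \frac{11694}{-140} = \left(-11694\right) \left(- \frac{1}{140}\right) = \frac{5847}{70} \approx 83.529$)
$\sqrt{\left(-130037 + 240604\right) + \left(38377 + K\right) \left(H + 144^{2}\right)} = \sqrt{\left(-130037 + 240604\right) + \left(38377 + \frac{5847}{70}\right) \left(-66716 + 144^{2}\right)} = \sqrt{110567 + \frac{2692237 \left(-66716 + 20736\right)}{70}} = \sqrt{110567 + \frac{2692237}{70} \left(-45980\right)} = \sqrt{110567 - \frac{12378905726}{7}} = \sqrt{- \frac{12378131757}{7}} = \frac{3 i \sqrt{9627435811}}{7}$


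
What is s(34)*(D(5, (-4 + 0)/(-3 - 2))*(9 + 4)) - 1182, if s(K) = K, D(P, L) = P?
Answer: 1028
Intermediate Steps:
s(34)*(D(5, (-4 + 0)/(-3 - 2))*(9 + 4)) - 1182 = 34*(5*(9 + 4)) - 1182 = 34*(5*13) - 1182 = 34*65 - 1182 = 2210 - 1182 = 1028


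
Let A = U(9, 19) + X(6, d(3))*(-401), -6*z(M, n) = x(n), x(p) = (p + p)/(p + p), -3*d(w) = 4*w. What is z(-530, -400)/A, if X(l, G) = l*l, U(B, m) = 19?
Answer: 1/86502 ≈ 1.1560e-5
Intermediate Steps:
d(w) = -4*w/3
X(l, G) = l²
x(p) = 1 (x(p) = (2*p)/((2*p)) = (2*p)*(1/(2*p)) = 1)
z(M, n) = -⅙ (z(M, n) = -⅙*1 = -⅙)
A = -14417 (A = 19 + 6²*(-401) = 19 + 36*(-401) = 19 - 14436 = -14417)
z(-530, -400)/A = -⅙/(-14417) = -⅙*(-1/14417) = 1/86502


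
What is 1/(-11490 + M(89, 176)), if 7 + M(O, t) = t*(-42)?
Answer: -1/18889 ≈ -5.2941e-5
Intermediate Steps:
M(O, t) = -7 - 42*t (M(O, t) = -7 + t*(-42) = -7 - 42*t)
1/(-11490 + M(89, 176)) = 1/(-11490 + (-7 - 42*176)) = 1/(-11490 + (-7 - 7392)) = 1/(-11490 - 7399) = 1/(-18889) = -1/18889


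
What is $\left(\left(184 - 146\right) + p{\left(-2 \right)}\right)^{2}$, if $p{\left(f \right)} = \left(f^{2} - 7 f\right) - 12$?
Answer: $1936$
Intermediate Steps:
$p{\left(f \right)} = -12 + f^{2} - 7 f$
$\left(\left(184 - 146\right) + p{\left(-2 \right)}\right)^{2} = \left(\left(184 - 146\right) - \left(-2 - 4\right)\right)^{2} = \left(\left(184 - 146\right) + \left(-12 + 4 + 14\right)\right)^{2} = \left(38 + 6\right)^{2} = 44^{2} = 1936$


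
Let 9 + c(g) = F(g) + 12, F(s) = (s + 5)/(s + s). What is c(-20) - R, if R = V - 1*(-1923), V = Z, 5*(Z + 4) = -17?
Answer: -76489/40 ≈ -1912.2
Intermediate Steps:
F(s) = (5 + s)/(2*s) (F(s) = (5 + s)/((2*s)) = (5 + s)*(1/(2*s)) = (5 + s)/(2*s))
Z = -37/5 (Z = -4 + (1/5)*(-17) = -4 - 17/5 = -37/5 ≈ -7.4000)
c(g) = 3 + (5 + g)/(2*g) (c(g) = -9 + ((5 + g)/(2*g) + 12) = -9 + (12 + (5 + g)/(2*g)) = 3 + (5 + g)/(2*g))
V = -37/5 ≈ -7.4000
R = 9578/5 (R = -37/5 - 1*(-1923) = -37/5 + 1923 = 9578/5 ≈ 1915.6)
c(-20) - R = (1/2)*(5 + 7*(-20))/(-20) - 1*9578/5 = (1/2)*(-1/20)*(5 - 140) - 9578/5 = (1/2)*(-1/20)*(-135) - 9578/5 = 27/8 - 9578/5 = -76489/40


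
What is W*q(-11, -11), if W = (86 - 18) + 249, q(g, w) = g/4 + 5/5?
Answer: -2219/4 ≈ -554.75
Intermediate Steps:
q(g, w) = 1 + g/4 (q(g, w) = g*(¼) + 5*(⅕) = g/4 + 1 = 1 + g/4)
W = 317 (W = 68 + 249 = 317)
W*q(-11, -11) = 317*(1 + (¼)*(-11)) = 317*(1 - 11/4) = 317*(-7/4) = -2219/4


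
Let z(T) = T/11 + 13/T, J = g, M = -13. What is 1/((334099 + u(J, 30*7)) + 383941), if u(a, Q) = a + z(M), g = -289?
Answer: 11/7895237 ≈ 1.3932e-6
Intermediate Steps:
J = -289
z(T) = 13/T + T/11 (z(T) = T*(1/11) + 13/T = T/11 + 13/T = 13/T + T/11)
u(a, Q) = -24/11 + a (u(a, Q) = a + (13/(-13) + (1/11)*(-13)) = a + (13*(-1/13) - 13/11) = a + (-1 - 13/11) = a - 24/11 = -24/11 + a)
1/((334099 + u(J, 30*7)) + 383941) = 1/((334099 + (-24/11 - 289)) + 383941) = 1/((334099 - 3203/11) + 383941) = 1/(3671886/11 + 383941) = 1/(7895237/11) = 11/7895237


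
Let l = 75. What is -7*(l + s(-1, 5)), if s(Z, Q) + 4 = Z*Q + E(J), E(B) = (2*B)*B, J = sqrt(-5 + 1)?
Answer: -406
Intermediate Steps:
J = 2*I (J = sqrt(-4) = 2*I ≈ 2.0*I)
E(B) = 2*B**2
s(Z, Q) = -12 + Q*Z (s(Z, Q) = -4 + (Z*Q + 2*(2*I)**2) = -4 + (Q*Z + 2*(-4)) = -4 + (Q*Z - 8) = -4 + (-8 + Q*Z) = -12 + Q*Z)
-7*(l + s(-1, 5)) = -7*(75 + (-12 + 5*(-1))) = -7*(75 + (-12 - 5)) = -7*(75 - 17) = -7*58 = -406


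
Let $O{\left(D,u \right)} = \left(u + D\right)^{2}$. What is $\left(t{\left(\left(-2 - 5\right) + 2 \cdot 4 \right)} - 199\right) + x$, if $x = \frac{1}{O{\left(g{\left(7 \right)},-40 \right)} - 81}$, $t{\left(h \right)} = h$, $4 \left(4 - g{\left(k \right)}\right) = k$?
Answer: $- \frac{4257974}{21505} \approx -198.0$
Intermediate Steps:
$g{\left(k \right)} = 4 - \frac{k}{4}$
$O{\left(D,u \right)} = \left(D + u\right)^{2}$
$x = \frac{16}{21505}$ ($x = \frac{1}{\left(\left(4 - \frac{7}{4}\right) - 40\right)^{2} - 81} = \frac{1}{\left(\frac{9}{4} - 40\right)^{2} - 81} = \frac{1}{\left(- \frac{151}{4}\right)^{2} - 81} = \frac{1}{\frac{22801}{16} - 81} = \frac{1}{\frac{21505}{16}} = \frac{16}{21505} \approx 0.00074401$)
$\left(t{\left(\left(-2 - 5\right) + 2 \cdot 4 \right)} - 199\right) + x = \left(\left(\left(-2 - 5\right) + 2 \cdot 4\right) - 199\right) + \frac{16}{21505} = \left(\left(-7 + 8\right) - 199\right) + \frac{16}{21505} = \left(1 - 199\right) + \frac{16}{21505} = -198 + \frac{16}{21505} = - \frac{4257974}{21505}$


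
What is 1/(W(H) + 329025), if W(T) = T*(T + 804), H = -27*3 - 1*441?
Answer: 1/181821 ≈ 5.4999e-6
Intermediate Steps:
H = -522 (H = -81 - 441 = -522)
W(T) = T*(804 + T)
1/(W(H) + 329025) = 1/(-522*(804 - 522) + 329025) = 1/(-522*282 + 329025) = 1/(-147204 + 329025) = 1/181821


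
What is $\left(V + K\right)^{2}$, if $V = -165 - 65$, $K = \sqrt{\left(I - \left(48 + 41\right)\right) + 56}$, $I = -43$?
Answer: $52824 - 920 i \sqrt{19} \approx 52824.0 - 4010.2 i$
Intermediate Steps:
$K = 2 i \sqrt{19}$ ($K = \sqrt{\left(-43 - \left(48 + 41\right)\right) + 56} = \sqrt{\left(-43 - 89\right) + 56} = \sqrt{-132 + 56} = \sqrt{-76} = 2 i \sqrt{19} \approx 8.7178 i$)
$V = -230$
$\left(V + K\right)^{2} = \left(-230 + 2 i \sqrt{19}\right)^{2}$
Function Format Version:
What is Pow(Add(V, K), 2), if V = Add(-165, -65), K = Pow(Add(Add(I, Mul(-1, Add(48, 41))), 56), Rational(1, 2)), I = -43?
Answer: Add(52824, Mul(-920, I, Pow(19, Rational(1, 2)))) ≈ Add(52824., Mul(-4010.2, I))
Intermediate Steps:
K = Mul(2, I, Pow(19, Rational(1, 2))) (K = Pow(Add(Add(-43, Mul(-1, Add(48, 41))), 56), Rational(1, 2)) = Pow(Add(Add(-43, Mul(-1, 89)), 56), Rational(1, 2)) = Pow(Add(Add(-43, -89), 56), Rational(1, 2)) = Pow(Add(-132, 56), Rational(1, 2)) = Pow(-76, Rational(1, 2)) = Mul(2, I, Pow(19, Rational(1, 2))) ≈ Mul(8.7178, I))
V = -230
Pow(Add(V, K), 2) = Pow(Add(-230, Mul(2, I, Pow(19, Rational(1, 2)))), 2)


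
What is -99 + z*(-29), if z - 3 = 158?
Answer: -4768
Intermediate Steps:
z = 161 (z = 3 + 158 = 161)
-99 + z*(-29) = -99 + 161*(-29) = -99 - 4669 = -4768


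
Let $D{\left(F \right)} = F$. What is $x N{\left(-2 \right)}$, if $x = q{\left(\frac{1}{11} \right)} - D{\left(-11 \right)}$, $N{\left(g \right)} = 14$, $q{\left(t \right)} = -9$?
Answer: $28$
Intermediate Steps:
$x = 2$ ($x = -9 - -11 = -9 + 11 = 2$)
$x N{\left(-2 \right)} = 2 \cdot 14 = 28$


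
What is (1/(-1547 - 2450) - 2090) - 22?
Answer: -8441665/3997 ≈ -2112.0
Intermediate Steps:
(1/(-1547 - 2450) - 2090) - 22 = (1/(-3997) - 2090) - 22 = (-1/3997 - 2090) - 22 = -8353731/3997 - 22 = -8441665/3997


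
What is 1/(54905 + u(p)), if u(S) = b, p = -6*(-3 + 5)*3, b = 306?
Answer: 1/55211 ≈ 1.8112e-5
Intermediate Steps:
p = -36 (p = -6*2*3 = -12*3 = -36)
u(S) = 306
1/(54905 + u(p)) = 1/(54905 + 306) = 1/55211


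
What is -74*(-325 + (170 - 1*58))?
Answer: 15762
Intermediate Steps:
-74*(-325 + (170 - 1*58)) = -74*(-325 + (170 - 58)) = -74*(-325 + 112) = -74*(-213) = 15762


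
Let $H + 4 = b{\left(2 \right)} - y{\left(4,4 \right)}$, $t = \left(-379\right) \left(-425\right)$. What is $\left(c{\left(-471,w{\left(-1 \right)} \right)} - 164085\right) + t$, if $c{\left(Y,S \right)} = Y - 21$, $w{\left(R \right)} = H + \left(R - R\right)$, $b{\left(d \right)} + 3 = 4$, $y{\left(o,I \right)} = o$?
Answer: $-3502$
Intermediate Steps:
$b{\left(d \right)} = 1$ ($b{\left(d \right)} = -3 + 4 = 1$)
$t = 161075$
$H = -7$ ($H = -4 + \left(1 - 4\right) = -4 - 3 = -7$)
$w{\left(R \right)} = -7$ ($w{\left(R \right)} = -7 + \left(R - R\right) = -7 + 0 = -7$)
$c{\left(Y,S \right)} = -21 + Y$
$\left(c{\left(-471,w{\left(-1 \right)} \right)} - 164085\right) + t = \left(\left(-21 - 471\right) - 164085\right) + 161075 = \left(-492 - 164085\right) + 161075 = -164577 + 161075 = -3502$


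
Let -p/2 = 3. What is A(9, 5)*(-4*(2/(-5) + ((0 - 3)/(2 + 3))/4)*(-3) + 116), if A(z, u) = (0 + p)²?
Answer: 19692/5 ≈ 3938.4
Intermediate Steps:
p = -6 (p = -2*3 = -6)
A(z, u) = 36 (A(z, u) = (0 - 6)² = (-6)² = 36)
A(9, 5)*(-4*(2/(-5) + ((0 - 3)/(2 + 3))/4)*(-3) + 116) = 36*(-4*(2/(-5) + ((0 - 3)/(2 + 3))/4)*(-3) + 116) = 36*(-4*(2*(-⅕) - 3/5*(¼))*(-3) + 116) = 36*(-4*(-⅖ - 3*⅕*(¼))*(-3) + 116) = 36*(-4*(-⅖ - ⅗*¼)*(-3) + 116) = 36*(-4*(-⅖ - 3/20)*(-3) + 116) = 36*(-4*(-11/20)*(-3) + 116) = 36*((11/5)*(-3) + 116) = 36*(-33/5 + 116) = 36*(547/5) = 19692/5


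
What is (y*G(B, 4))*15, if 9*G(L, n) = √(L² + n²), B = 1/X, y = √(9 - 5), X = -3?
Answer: 10*√145/9 ≈ 13.380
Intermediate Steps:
y = 2 (y = √4 = 2)
B = -⅓ (B = 1/(-3) = 1*(-⅓) = -⅓ ≈ -0.33333)
G(L, n) = √(L² + n²)/9
(y*G(B, 4))*15 = (2*(√((-⅓)² + 4²)/9))*15 = (2*(√(⅑ + 16)/9))*15 = (2*(√(145/9)/9))*15 = (2*((√145/3)/9))*15 = (2*(√145/27))*15 = (2*√145/27)*15 = 10*√145/9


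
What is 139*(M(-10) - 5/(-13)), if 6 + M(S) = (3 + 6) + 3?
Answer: 11537/13 ≈ 887.46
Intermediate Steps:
M(S) = 6 (M(S) = -6 + ((3 + 6) + 3) = -6 + (9 + 3) = -6 + 12 = 6)
139*(M(-10) - 5/(-13)) = 139*(6 - 5/(-13)) = 139*(6 - 5*(-1/13)) = 139*(6 + 5/13) = 139*(83/13) = 11537/13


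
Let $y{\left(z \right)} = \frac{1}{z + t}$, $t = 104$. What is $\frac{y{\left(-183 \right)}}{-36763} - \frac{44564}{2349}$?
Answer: $- \frac{129426197879}{6822146673} \approx -18.971$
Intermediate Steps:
$y{\left(z \right)} = \frac{1}{104 + z}$ ($y{\left(z \right)} = \frac{1}{z + 104} = \frac{1}{104 + z}$)
$\frac{y{\left(-183 \right)}}{-36763} - \frac{44564}{2349} = \frac{1}{\left(104 - 183\right) \left(-36763\right)} - \frac{44564}{2349} = \frac{1}{-79} \left(- \frac{1}{36763}\right) - \frac{44564}{2349} = \left(- \frac{1}{79}\right) \left(- \frac{1}{36763}\right) - \frac{44564}{2349} = \frac{1}{2904277} - \frac{44564}{2349} = - \frac{129426197879}{6822146673}$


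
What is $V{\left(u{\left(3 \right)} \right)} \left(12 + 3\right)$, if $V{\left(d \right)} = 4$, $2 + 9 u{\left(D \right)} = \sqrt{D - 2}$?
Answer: $60$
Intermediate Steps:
$u{\left(D \right)} = - \frac{2}{9} + \frac{\sqrt{-2 + D}}{9}$ ($u{\left(D \right)} = - \frac{2}{9} + \frac{\sqrt{D - 2}}{9} = - \frac{2}{9} + \frac{\sqrt{-2 + D}}{9}$)
$V{\left(u{\left(3 \right)} \right)} \left(12 + 3\right) = 4 \left(12 + 3\right) = 4 \cdot 15 = 60$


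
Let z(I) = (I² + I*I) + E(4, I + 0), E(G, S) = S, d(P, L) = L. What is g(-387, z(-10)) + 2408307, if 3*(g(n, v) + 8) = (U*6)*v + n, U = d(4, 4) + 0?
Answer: 2409690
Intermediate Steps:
U = 4 (U = 4 + 0 = 4)
z(I) = I + 2*I² (z(I) = (I² + I*I) + (I + 0) = (I² + I²) + I = 2*I² + I = I + 2*I²)
g(n, v) = -8 + 8*v + n/3 (g(n, v) = -8 + ((4*6)*v + n)/3 = -8 + (24*v + n)/3 = -8 + (n + 24*v)/3 = -8 + (8*v + n/3) = -8 + 8*v + n/3)
g(-387, z(-10)) + 2408307 = (-8 + 8*(-10*(1 + 2*(-10))) + (⅓)*(-387)) + 2408307 = (-8 + 8*(-10*(1 - 20)) - 129) + 2408307 = (-8 + 8*(-10*(-19)) - 129) + 2408307 = (-8 + 8*190 - 129) + 2408307 = (-8 + 1520 - 129) + 2408307 = 1383 + 2408307 = 2409690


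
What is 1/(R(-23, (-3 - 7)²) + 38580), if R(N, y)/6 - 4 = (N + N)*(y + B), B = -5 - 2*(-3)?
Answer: 1/10728 ≈ 9.3214e-5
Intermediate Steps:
B = 1 (B = -5 + 6 = 1)
R(N, y) = 24 + 12*N*(1 + y) (R(N, y) = 24 + 6*((N + N)*(y + 1)) = 24 + 6*((2*N)*(1 + y)) = 24 + 6*(2*N*(1 + y)) = 24 + 12*N*(1 + y))
1/(R(-23, (-3 - 7)²) + 38580) = 1/((24 + 12*(-23) + 12*(-23)*(-3 - 7)²) + 38580) = 1/((24 - 276 + 12*(-23)*(-10)²) + 38580) = 1/((24 - 276 + 12*(-23)*100) + 38580) = 1/((24 - 276 - 27600) + 38580) = 1/(-27852 + 38580) = 1/10728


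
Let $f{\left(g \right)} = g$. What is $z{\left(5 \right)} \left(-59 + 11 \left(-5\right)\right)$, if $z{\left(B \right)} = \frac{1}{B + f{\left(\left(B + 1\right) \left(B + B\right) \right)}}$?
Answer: $- \frac{114}{65} \approx -1.7538$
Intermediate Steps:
$z{\left(B \right)} = \frac{1}{B + 2 B \left(1 + B\right)}$ ($z{\left(B \right)} = \frac{1}{B + \left(B + 1\right) \left(B + B\right)} = \frac{1}{B + \left(1 + B\right) 2 B} = \frac{1}{B + 2 B \left(1 + B\right)}$)
$z{\left(5 \right)} \left(-59 + 11 \left(-5\right)\right) = \frac{1}{5 \left(3 + 2 \cdot 5\right)} \left(-59 + 11 \left(-5\right)\right) = \frac{1}{5 \left(3 + 10\right)} \left(-59 - 55\right) = \frac{1}{5 \cdot 13} \left(-114\right) = \frac{1}{5} \cdot \frac{1}{13} \left(-114\right) = \frac{1}{65} \left(-114\right) = - \frac{114}{65}$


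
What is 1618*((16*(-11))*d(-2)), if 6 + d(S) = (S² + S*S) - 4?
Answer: 569536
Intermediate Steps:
d(S) = -10 + 2*S² (d(S) = -6 + ((S² + S*S) - 4) = -6 + ((S² + S²) - 4) = -6 + (2*S² - 4) = -6 + (-4 + 2*S²) = -10 + 2*S²)
1618*((16*(-11))*d(-2)) = 1618*((16*(-11))*(-10 + 2*(-2)²)) = 1618*(-176*(-10 + 2*4)) = 1618*(-176*(-10 + 8)) = 1618*(-176*(-2)) = 1618*352 = 569536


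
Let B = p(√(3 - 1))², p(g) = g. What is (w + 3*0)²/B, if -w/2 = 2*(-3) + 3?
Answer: 18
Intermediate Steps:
w = 6 (w = -2*(2*(-3) + 3) = -2*(-6 + 3) = -2*(-3) = 6)
B = 2 (B = (√(3 - 1))² = (√2)² = 2)
(w + 3*0)²/B = (6 + 3*0)²/2 = (6 + 0)²*(½) = 6²*(½) = 36*(½) = 18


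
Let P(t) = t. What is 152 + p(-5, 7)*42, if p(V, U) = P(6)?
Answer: 404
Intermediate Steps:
p(V, U) = 6
152 + p(-5, 7)*42 = 152 + 6*42 = 152 + 252 = 404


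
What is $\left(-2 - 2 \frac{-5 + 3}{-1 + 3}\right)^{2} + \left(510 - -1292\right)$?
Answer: $1802$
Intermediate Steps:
$\left(-2 - 2 \frac{-5 + 3}{-1 + 3}\right)^{2} + \left(510 - -1292\right) = \left(-2 - 2 \left(- \frac{2}{2}\right)\right)^{2} + \left(510 + 1292\right) = \left(-2 - 2 \left(\left(-2\right) \frac{1}{2}\right)\right)^{2} + 1802 = \left(-2 - -2\right)^{2} + 1802 = \left(-2 + 2\right)^{2} + 1802 = 0^{2} + 1802 = 0 + 1802 = 1802$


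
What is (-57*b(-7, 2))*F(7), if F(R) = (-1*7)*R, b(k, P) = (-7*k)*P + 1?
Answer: 276507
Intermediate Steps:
b(k, P) = 1 - 7*P*k (b(k, P) = -7*P*k + 1 = 1 - 7*P*k)
F(R) = -7*R
(-57*b(-7, 2))*F(7) = (-57*(1 - 7*2*(-7)))*(-7*7) = -57*(1 + 98)*(-49) = -57*99*(-49) = -5643*(-49) = 276507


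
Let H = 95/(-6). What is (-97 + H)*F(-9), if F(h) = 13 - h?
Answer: -7447/3 ≈ -2482.3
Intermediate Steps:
H = -95/6 (H = 95*(-1/6) = -95/6 ≈ -15.833)
(-97 + H)*F(-9) = (-97 - 95/6)*(13 - 1*(-9)) = -677*(13 + 9)/6 = -677/6*22 = -7447/3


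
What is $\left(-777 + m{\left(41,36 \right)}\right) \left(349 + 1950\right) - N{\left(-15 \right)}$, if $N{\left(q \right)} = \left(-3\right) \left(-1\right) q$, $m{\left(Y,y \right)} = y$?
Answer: $-1703514$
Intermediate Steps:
$N{\left(q \right)} = 3 q$
$\left(-777 + m{\left(41,36 \right)}\right) \left(349 + 1950\right) - N{\left(-15 \right)} = \left(-777 + 36\right) \left(349 + 1950\right) - 3 \left(-15\right) = \left(-741\right) 2299 - -45 = -1703559 + 45 = -1703514$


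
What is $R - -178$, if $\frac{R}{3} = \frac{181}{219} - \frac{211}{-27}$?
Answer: $\frac{133978}{657} \approx 203.92$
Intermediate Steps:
$R = \frac{17032}{657}$ ($R = 3 \left(\frac{181}{219} - \frac{211}{-27}\right) = 3 \left(181 \cdot \frac{1}{219} - - \frac{211}{27}\right) = 3 \left(\frac{181}{219} + \frac{211}{27}\right) = 3 \cdot \frac{17032}{1971} = \frac{17032}{657} \approx 25.924$)
$R - -178 = \frac{17032}{657} - -178 = \frac{17032}{657} + 178 = \frac{133978}{657}$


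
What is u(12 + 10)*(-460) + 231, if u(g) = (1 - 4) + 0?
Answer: 1611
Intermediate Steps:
u(g) = -3 (u(g) = -3 + 0 = -3)
u(12 + 10)*(-460) + 231 = -3*(-460) + 231 = 1380 + 231 = 1611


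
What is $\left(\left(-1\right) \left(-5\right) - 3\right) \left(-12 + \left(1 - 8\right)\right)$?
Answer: $-38$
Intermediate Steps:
$\left(\left(-1\right) \left(-5\right) - 3\right) \left(-12 + \left(1 - 8\right)\right) = \left(5 - 3\right) \left(-12 + \left(1 - 8\right)\right) = 2 \left(-12 - 7\right) = 2 \left(-19\right) = -38$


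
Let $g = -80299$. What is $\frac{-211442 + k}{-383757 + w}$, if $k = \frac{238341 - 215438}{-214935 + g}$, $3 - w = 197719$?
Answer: $\frac{62424890331}{171670599682} \approx 0.36363$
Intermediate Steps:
$w = -197716$ ($w = 3 - 197719 = -197716$)
$k = - \frac{22903}{295234}$ ($k = \frac{238341 - 215438}{-214935 - 80299} = \frac{22903}{-295234} = 22903 \left(- \frac{1}{295234}\right) = - \frac{22903}{295234} \approx -0.077576$)
$\frac{-211442 + k}{-383757 + w} = \frac{-211442 - \frac{22903}{295234}}{-383757 - 197716} = - \frac{62424890331}{295234 \left(-581473\right)} = \left(- \frac{62424890331}{295234}\right) \left(- \frac{1}{581473}\right) = \frac{62424890331}{171670599682}$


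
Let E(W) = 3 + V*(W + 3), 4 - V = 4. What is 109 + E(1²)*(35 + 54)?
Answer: 376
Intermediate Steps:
V = 0 (V = 4 - 1*4 = 4 - 4 = 0)
E(W) = 3 (E(W) = 3 + 0*(W + 3) = 3 + 0*(3 + W) = 3 + 0 = 3)
109 + E(1²)*(35 + 54) = 109 + 3*(35 + 54) = 109 + 3*89 = 109 + 267 = 376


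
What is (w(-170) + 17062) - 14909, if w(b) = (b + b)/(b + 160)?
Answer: 2187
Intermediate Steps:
w(b) = 2*b/(160 + b) (w(b) = (2*b)/(160 + b) = 2*b/(160 + b))
(w(-170) + 17062) - 14909 = (2*(-170)/(160 - 170) + 17062) - 14909 = (2*(-170)/(-10) + 17062) - 14909 = (2*(-170)*(-⅒) + 17062) - 14909 = (34 + 17062) - 14909 = 17096 - 14909 = 2187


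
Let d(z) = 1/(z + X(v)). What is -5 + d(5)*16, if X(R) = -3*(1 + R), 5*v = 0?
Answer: 3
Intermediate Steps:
v = 0 (v = (1/5)*0 = 0)
X(R) = -3 - 3*R
d(z) = 1/(-3 + z) (d(z) = 1/(z + (-3 - 3*0)) = 1/(z + (-3 + 0)) = 1/(z - 3) = 1/(-3 + z))
-5 + d(5)*16 = -5 + 16/(-3 + 5) = -5 + 16/2 = -5 + (1/2)*16 = -5 + 8 = 3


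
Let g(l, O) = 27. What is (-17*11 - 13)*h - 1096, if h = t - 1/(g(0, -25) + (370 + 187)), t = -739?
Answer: 10709417/73 ≈ 1.4670e+5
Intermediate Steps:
h = -431577/584 (h = -739 - 1/(27 + (370 + 187)) = -739 - 1/(27 + 557) = -739 - 1/584 = -431577/584 ≈ -739.00)
(-17*11 - 13)*h - 1096 = (-17*11 - 13)*(-431577/584) - 1096 = (-187 - 13)*(-431577/584) - 1096 = -200*(-431577/584) - 1096 = 10789425/73 - 1096 = 10709417/73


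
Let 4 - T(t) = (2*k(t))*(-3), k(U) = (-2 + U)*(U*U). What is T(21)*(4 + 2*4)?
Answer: 603336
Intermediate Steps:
k(U) = U²*(-2 + U) (k(U) = (-2 + U)*U² = U²*(-2 + U))
T(t) = 4 + 6*t²*(-2 + t) (T(t) = 4 - 2*(t²*(-2 + t))*(-3) = 4 - 2*t²*(-2 + t)*(-3) = 4 - (-6)*t²*(-2 + t) = 4 + 6*t²*(-2 + t))
T(21)*(4 + 2*4) = (4 + 6*21²*(-2 + 21))*(4 + 2*4) = (4 + 6*441*19)*(4 + 8) = (4 + 50274)*12 = 50278*12 = 603336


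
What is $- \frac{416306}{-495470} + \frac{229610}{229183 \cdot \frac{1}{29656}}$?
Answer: $\frac{1686953148556599}{56776650505} \approx 29712.0$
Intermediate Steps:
$- \frac{416306}{-495470} + \frac{229610}{229183 \cdot \frac{1}{29656}} = \left(-416306\right) \left(- \frac{1}{495470}\right) + \frac{229610}{229183 \cdot \frac{1}{29656}} = \frac{208153}{247735} + \frac{229610}{\frac{229183}{29656}} = \frac{208153}{247735} + 229610 \cdot \frac{29656}{229183} = \frac{208153}{247735} + \frac{6809314160}{229183} = \frac{1686953148556599}{56776650505}$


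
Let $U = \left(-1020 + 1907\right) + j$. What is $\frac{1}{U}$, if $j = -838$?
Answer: $\frac{1}{49} \approx 0.020408$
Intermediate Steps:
$U = 49$ ($U = \left(-1020 + 1907\right) - 838 = 887 - 838 = 49$)
$\frac{1}{U} = \frac{1}{49}$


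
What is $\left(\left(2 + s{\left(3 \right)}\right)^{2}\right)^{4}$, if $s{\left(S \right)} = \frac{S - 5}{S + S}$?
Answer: $\frac{390625}{6561} \approx 59.537$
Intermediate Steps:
$s{\left(S \right)} = \frac{-5 + S}{2 S}$
$\left(\left(2 + s{\left(3 \right)}\right)^{2}\right)^{4} = \left(\left(2 + \frac{-5 + 3}{2 \cdot 3}\right)^{2}\right)^{4} = \left(\left(2 + \frac{1}{2} \cdot \frac{1}{3} \left(-2\right)\right)^{2}\right)^{4} = \left(\left(2 - \frac{1}{3}\right)^{2}\right)^{4} = \left(\left(\frac{5}{3}\right)^{2}\right)^{4} = \left(\frac{25}{9}\right)^{4} = \frac{390625}{6561}$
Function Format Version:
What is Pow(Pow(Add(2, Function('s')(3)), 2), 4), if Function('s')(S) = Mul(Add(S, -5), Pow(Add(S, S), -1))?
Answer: Rational(390625, 6561) ≈ 59.537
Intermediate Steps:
Function('s')(S) = Mul(Rational(1, 2), Pow(S, -1), Add(-5, S)) (Function('s')(S) = Mul(Add(-5, S), Pow(Mul(2, S), -1)) = Mul(Add(-5, S), Mul(Rational(1, 2), Pow(S, -1))) = Mul(Rational(1, 2), Pow(S, -1), Add(-5, S)))
Pow(Pow(Add(2, Function('s')(3)), 2), 4) = Pow(Pow(Add(2, Mul(Rational(1, 2), Pow(3, -1), Add(-5, 3))), 2), 4) = Pow(Pow(Add(2, Mul(Rational(1, 2), Rational(1, 3), -2)), 2), 4) = Pow(Pow(Add(2, Rational(-1, 3)), 2), 4) = Pow(Pow(Rational(5, 3), 2), 4) = Pow(Rational(25, 9), 4) = Rational(390625, 6561)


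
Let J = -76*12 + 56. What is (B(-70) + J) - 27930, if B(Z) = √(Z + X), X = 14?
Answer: -28786 + 2*I*√14 ≈ -28786.0 + 7.4833*I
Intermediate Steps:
J = -856 (J = -912 + 56 = -856)
B(Z) = √(14 + Z) (B(Z) = √(Z + 14) = √(14 + Z))
(B(-70) + J) - 27930 = (√(14 - 70) - 856) - 27930 = (√(-56) - 856) - 27930 = (2*I*√14 - 856) - 27930 = (-856 + 2*I*√14) - 27930 = -28786 + 2*I*√14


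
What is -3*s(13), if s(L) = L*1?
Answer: -39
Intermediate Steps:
s(L) = L
-3*s(13) = -3*13 = -39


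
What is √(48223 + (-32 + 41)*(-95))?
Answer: 2*√11842 ≈ 217.64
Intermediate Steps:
√(48223 + (-32 + 41)*(-95)) = √(48223 + 9*(-95)) = √(48223 - 855) = √47368 = 2*√11842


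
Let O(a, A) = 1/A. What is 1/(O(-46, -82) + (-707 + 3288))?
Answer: 82/211641 ≈ 0.00038745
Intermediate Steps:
1/(O(-46, -82) + (-707 + 3288)) = 1/(1/(-82) + (-707 + 3288)) = 1/(-1/82 + 2581) = 1/(211641/82) = 82/211641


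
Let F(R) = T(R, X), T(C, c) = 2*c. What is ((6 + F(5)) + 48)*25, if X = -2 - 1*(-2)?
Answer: 1350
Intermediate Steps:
X = 0 (X = -2 + 2 = 0)
F(R) = 0 (F(R) = 2*0 = 0)
((6 + F(5)) + 48)*25 = ((6 + 0) + 48)*25 = (6 + 48)*25 = 54*25 = 1350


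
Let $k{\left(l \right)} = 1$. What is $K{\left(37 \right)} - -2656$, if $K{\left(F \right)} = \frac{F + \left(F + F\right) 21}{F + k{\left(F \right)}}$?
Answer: $\frac{102519}{38} \approx 2697.9$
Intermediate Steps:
$K{\left(F \right)} = \frac{43 F}{1 + F}$ ($K{\left(F \right)} = \frac{F + \left(F + F\right) 21}{F + 1} = \frac{F + 2 F 21}{1 + F} = \frac{F + 42 F}{1 + F} = \frac{43 F}{1 + F}$)
$K{\left(37 \right)} - -2656 = 43 \cdot 37 \frac{1}{1 + 37} - -2656 = 43 \cdot 37 \cdot \frac{1}{38} + 2656 = \frac{1591}{38} + 2656 = \frac{102519}{38}$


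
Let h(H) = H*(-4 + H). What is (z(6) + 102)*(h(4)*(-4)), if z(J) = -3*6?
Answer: 0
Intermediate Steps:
z(J) = -18
(z(6) + 102)*(h(4)*(-4)) = (-18 + 102)*((4*(-4 + 4))*(-4)) = 84*((4*0)*(-4)) = 84*(0*(-4)) = 84*0 = 0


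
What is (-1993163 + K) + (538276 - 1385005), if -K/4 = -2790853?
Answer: 8323520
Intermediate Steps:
K = 11163412 (K = -4*(-2790853) = 11163412)
(-1993163 + K) + (538276 - 1385005) = (-1993163 + 11163412) + (538276 - 1385005) = 9170249 - 846729 = 8323520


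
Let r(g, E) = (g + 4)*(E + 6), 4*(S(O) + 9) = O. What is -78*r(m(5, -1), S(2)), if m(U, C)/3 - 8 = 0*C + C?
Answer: 4875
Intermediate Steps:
S(O) = -9 + O/4
m(U, C) = 24 + 3*C (m(U, C) = 24 + 3*(0*C + C) = 24 + 3*(0 + C) = 24 + 3*C)
r(g, E) = (4 + g)*(6 + E)
-78*r(m(5, -1), S(2)) = -78*(24 + 4*(-9 + (¼)*2) + 6*(24 + 3*(-1)) + (-9 + (¼)*2)*(24 + 3*(-1))) = -78*(24 + 4*(-9 + ½) + 6*(24 - 3) + (-9 + ½)*(24 - 3)) = -78*(24 + 4*(-17/2) + 6*21 - 17/2*21) = -78*(24 - 34 + 126 - 357/2) = -78*(-125/2) = 4875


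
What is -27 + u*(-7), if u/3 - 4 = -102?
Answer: 2031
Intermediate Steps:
u = -294 (u = 12 + 3*(-102) = 12 - 306 = -294)
-27 + u*(-7) = -27 - 294*(-7) = -27 + 2058 = 2031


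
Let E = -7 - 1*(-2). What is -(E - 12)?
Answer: 17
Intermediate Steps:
E = -5 (E = -7 + 2 = -5)
-(E - 12) = -(-5 - 12) = -1*(-17) = 17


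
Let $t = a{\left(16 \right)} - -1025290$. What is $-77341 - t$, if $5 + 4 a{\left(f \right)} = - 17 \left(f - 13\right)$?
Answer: $-1102617$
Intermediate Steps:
$a{\left(f \right)} = 54 - \frac{17 f}{4}$ ($a{\left(f \right)} = - \frac{5}{4} + \frac{\left(-17\right) \left(f - 13\right)}{4} = - \frac{5}{4} + \frac{\left(-17\right) \left(-13 + f\right)}{4} = - \frac{5}{4} + \frac{221 - 17 f}{4} = - \frac{5}{4} - \left(- \frac{221}{4} + \frac{17 f}{4}\right) = 54 - \frac{17 f}{4}$)
$t = 1025276$ ($t = \left(54 - 68\right) - -1025290 = \left(54 - 68\right) + 1025290 = -14 + 1025290 = 1025276$)
$-77341 - t = -77341 - 1025276 = -1102617$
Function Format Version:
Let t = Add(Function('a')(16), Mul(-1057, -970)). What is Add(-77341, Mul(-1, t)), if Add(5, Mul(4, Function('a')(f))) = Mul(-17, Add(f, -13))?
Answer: -1102617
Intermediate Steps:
Function('a')(f) = Add(54, Mul(Rational(-17, 4), f)) (Function('a')(f) = Add(Rational(-5, 4), Mul(Rational(1, 4), Mul(-17, Add(f, -13)))) = Add(Rational(-5, 4), Mul(Rational(1, 4), Mul(-17, Add(-13, f)))) = Add(Rational(-5, 4), Mul(Rational(1, 4), Add(221, Mul(-17, f)))) = Add(Rational(-5, 4), Add(Rational(221, 4), Mul(Rational(-17, 4), f))) = Add(54, Mul(Rational(-17, 4), f)))
t = 1025276 (t = Add(Add(54, Mul(Rational(-17, 4), 16)), Mul(-1057, -970)) = Add(Add(54, -68), 1025290) = Add(-14, 1025290) = 1025276)
Add(-77341, Mul(-1, t)) = Add(-77341, Mul(-1, 1025276)) = Add(-77341, -1025276) = -1102617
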